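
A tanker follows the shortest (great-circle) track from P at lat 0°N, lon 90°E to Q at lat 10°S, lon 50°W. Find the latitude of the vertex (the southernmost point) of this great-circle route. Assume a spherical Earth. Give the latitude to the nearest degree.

≈ 15°S

The great circle lies in the plane with unit normal n̂ = (p₁ × p₂)/|p₁ × p₂|.
Here n̂_z ≈ -0.964; the vertex latitude is φ_max = arccos|n̂_z| ≈ 15.3°.
Check via Clairaut: cos φ_max = |cos φ₁| · sin C = cos(0.0°)·sin(105.3°) ≈ 0.964, again giving ≈ 15.3°.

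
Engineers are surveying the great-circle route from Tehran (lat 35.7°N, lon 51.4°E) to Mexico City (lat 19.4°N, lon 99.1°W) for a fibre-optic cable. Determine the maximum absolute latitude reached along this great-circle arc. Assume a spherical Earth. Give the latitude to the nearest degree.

≈ 65°N

The great circle lies in the plane with unit normal n̂ = (p₁ × p₂)/|p₁ × p₂|.
Here n̂_z ≈ -0.428; the vertex latitude is φ_max = arccos|n̂_z| ≈ 64.7°.
Check via Clairaut: cos φ_max = |cos φ₁| · sin C = cos(35.7°)·sin(31.8°) ≈ 0.428, again giving ≈ 64.7°.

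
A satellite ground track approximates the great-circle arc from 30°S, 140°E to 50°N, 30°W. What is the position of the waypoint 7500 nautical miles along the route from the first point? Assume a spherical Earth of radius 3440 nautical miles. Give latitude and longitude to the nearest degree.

Convert each endpoint to a unit vector on the sphere (x = cos φ cos λ, y = cos φ sin λ, z = sin φ).
The central angle between the endpoints is δ = arccos(p₁·p₂) ≈ 2.769 rad (158.6°). The total great-circle distance is δ·R ≈ 2.769 × 3440 ≈ 9524 nmi, so the target fraction is f = 7500/9524 ≈ 0.787.
Interpolate at f ≈ 0.787 with slerp weights a = sin((1−f)δ)/sin δ ≈ 1.523, b = sin(fδ)/sin δ ≈ 2.250.
p = a·p₁ + b·p₂ ≈ (0.242, 0.125, 0.962); φ = arcsin(p_z) ≈ 74.19°, λ = atan2(p_y, p_x) ≈ 27.23°.

≈ 74°N, 27°E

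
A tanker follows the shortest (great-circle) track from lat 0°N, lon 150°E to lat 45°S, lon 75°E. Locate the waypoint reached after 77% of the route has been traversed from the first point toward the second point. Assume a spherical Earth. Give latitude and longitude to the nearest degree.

≈ lat 39°S, lon 98°E

Write both endpoints as unit vectors p₁, p₂ with components (cos φ cos λ, cos φ sin λ, sin φ).
The central angle between the endpoints is δ = arccos(p₁·p₂) ≈ 1.387 rad (79.5°).
Interpolate at f = 0.77 with slerp weights a = sin((1−f)δ)/sin δ ≈ 0.319, b = sin(fδ)/sin δ ≈ 0.891.
p = a·p₁ + b·p₂ ≈ (-0.113, 0.768, -0.630); φ = arcsin(p_z) ≈ -39.06°, λ = atan2(p_y, p_x) ≈ 98.38°.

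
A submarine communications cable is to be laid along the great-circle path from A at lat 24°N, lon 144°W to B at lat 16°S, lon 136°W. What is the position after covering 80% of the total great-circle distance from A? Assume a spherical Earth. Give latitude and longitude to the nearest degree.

≈ lat 8°S, lon 138°W

Write both endpoints as unit vectors p₁, p₂ with components (cos φ cos λ, cos φ sin λ, sin φ).
The central angle between the endpoints is δ = arccos(p₁·p₂) ≈ 0.711 rad (40.8°).
Interpolate at f = 0.80 with slerp weights a = sin((1−f)δ)/sin δ ≈ 0.217, b = sin(fδ)/sin δ ≈ 0.825.
p = a·p₁ + b·p₂ ≈ (-0.731, -0.668, -0.139); φ = arcsin(p_z) ≈ -8.00°, λ = atan2(p_y, p_x) ≈ -137.60°.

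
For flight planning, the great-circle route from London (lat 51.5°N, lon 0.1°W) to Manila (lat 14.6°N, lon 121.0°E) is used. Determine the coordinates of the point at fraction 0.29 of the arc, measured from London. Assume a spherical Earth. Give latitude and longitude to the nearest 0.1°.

Write both endpoints as unit vectors p₁, p₂ with components (cos φ cos λ, cos φ sin λ, sin φ).
The central angle between the endpoints is δ = arccos(p₁·p₂) ≈ 1.685 rad (96.5°).
Interpolate at f = 0.29 with slerp weights a = sin((1−f)δ)/sin δ ≈ 0.937, b = sin(fδ)/sin δ ≈ 0.472.
p = a·p₁ + b·p₂ ≈ (0.348, 0.391, 0.852); φ = arcsin(p_z) ≈ 58.46°, λ = atan2(p_y, p_x) ≈ 48.35°.

≈ lat 58.5°N, lon 48.4°E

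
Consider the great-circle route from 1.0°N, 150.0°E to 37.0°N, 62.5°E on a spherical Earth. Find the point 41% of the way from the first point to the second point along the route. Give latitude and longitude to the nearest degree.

Write both endpoints as unit vectors p₁, p₂ with components (cos φ cos λ, cos φ sin λ, sin φ).
The central angle between the endpoints is δ = arccos(p₁·p₂) ≈ 1.525 rad (87.4°).
Interpolate at f = 0.41 with slerp weights a = sin((1−f)δ)/sin δ ≈ 0.784, b = sin(fδ)/sin δ ≈ 0.586.
p = a·p₁ + b·p₂ ≈ (-0.463, 0.807, 0.366); φ = arcsin(p_z) ≈ 21.49°, λ = atan2(p_y, p_x) ≈ 119.83°.

≈ 21°N, 120°E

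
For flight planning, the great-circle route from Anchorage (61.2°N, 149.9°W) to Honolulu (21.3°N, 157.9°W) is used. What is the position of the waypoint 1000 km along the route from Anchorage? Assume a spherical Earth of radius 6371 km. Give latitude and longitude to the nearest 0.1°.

≈ 52.4°N, 152.8°W

Write both endpoints as unit vectors p₁, p₂ with components (cos φ cos λ, cos φ sin λ, sin φ).
The central angle between the endpoints is δ = arccos(p₁·p₂) ≈ 0.703 rad (40.3°). The total great-circle distance is δ·R ≈ 0.703 × 6371 ≈ 4480 km, so the target fraction is f = 1000/4480 ≈ 0.223.
Interpolate at f ≈ 0.223 with slerp weights a = sin((1−f)δ)/sin δ ≈ 0.803, b = sin(fδ)/sin δ ≈ 0.242.
p = a·p₁ + b·p₂ ≈ (-0.543, -0.279, 0.792); φ = arcsin(p_z) ≈ 52.35°, λ = atan2(p_y, p_x) ≈ -152.84°.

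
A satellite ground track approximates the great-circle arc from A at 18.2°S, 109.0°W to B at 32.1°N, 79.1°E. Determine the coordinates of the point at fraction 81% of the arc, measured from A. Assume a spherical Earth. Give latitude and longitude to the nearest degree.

Convert each endpoint to a unit vector on the sphere (x = cos φ cos λ, y = cos φ sin λ, z = sin φ).
The central angle between the endpoints is δ = arccos(p₁·p₂) ≈ 2.868 rad (164.3°).
Interpolate at f = 0.81 with slerp weights a = sin((1−f)δ)/sin δ ≈ 1.915, b = sin(fδ)/sin δ ≈ 2.699.
p = a·p₁ + b·p₂ ≈ (-0.160, 0.525, 0.836); φ = arcsin(p_z) ≈ 56.72°, λ = atan2(p_y, p_x) ≈ 106.95°.

≈ 57°N, 107°E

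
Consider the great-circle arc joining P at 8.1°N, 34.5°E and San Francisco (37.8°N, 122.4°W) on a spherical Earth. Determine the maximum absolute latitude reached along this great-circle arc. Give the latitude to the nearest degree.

≈ 67°N

The great circle lies in the plane with unit normal n̂ = (p₁ × p₂)/|p₁ × p₂|.
Here n̂_z ≈ -0.397; the vertex latitude is φ_max = arccos|n̂_z| ≈ 66.6°.
Check via Clairaut: cos φ_max = |cos φ₁| · sin C = cos(8.1°)·sin(23.6°) ≈ 0.397, again giving ≈ 66.6°.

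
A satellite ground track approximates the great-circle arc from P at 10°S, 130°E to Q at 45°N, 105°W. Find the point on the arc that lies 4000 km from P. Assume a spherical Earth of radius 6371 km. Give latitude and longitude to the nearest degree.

≈ 17°N, 155°E

Write both endpoints as unit vectors p₁, p₂ with components (cos φ cos λ, cos φ sin λ, sin φ).
The central angle between the endpoints is δ = arccos(p₁·p₂) ≈ 2.120 rad (121.5°). The total great-circle distance is δ·R ≈ 2.120 × 6371 ≈ 13508 km, so the target fraction is f = 4000/13508 ≈ 0.296.
Interpolate at f ≈ 0.296 with slerp weights a = sin((1−f)δ)/sin δ ≈ 1.169, b = sin(fδ)/sin δ ≈ 0.689.
p = a·p₁ + b·p₂ ≈ (-0.866, 0.411, 0.284); φ = arcsin(p_z) ≈ 16.50°, λ = atan2(p_y, p_x) ≈ 154.59°.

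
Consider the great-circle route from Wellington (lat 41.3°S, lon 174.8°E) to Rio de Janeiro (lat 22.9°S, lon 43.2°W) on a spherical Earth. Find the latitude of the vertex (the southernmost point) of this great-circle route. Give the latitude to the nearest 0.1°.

≈ 63.6°S

The great circle lies in the plane with unit normal n̂ = (p₁ × p₂)/|p₁ × p₂|.
Here n̂_z ≈ +0.445; the vertex latitude is φ_max = arccos|n̂_z| ≈ 63.6°.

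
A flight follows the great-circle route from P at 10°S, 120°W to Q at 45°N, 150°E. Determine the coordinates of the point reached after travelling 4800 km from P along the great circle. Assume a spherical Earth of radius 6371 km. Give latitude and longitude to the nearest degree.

≈ 20°N, 151°W

From cos δ = sin φ₁ sin φ₂ + cos φ₁ cos φ₂ cos Δλ, the central angle is δ ≈ 1.694 rad (97.1°). The total great-circle distance is δ·R ≈ 1.694 × 6371 ≈ 10792 km, so the target fraction is f = 4800/10792 ≈ 0.445.
Interpolate at f ≈ 0.445 with slerp weights a = sin((1−f)δ)/sin δ ≈ 0.814, b = sin(fδ)/sin δ ≈ 0.689.
p = a·p₁ + b·p₂ ≈ (-0.823, -0.451, 0.346); φ = arcsin(p_z) ≈ 20.25°, λ = atan2(p_y, p_x) ≈ -151.30°.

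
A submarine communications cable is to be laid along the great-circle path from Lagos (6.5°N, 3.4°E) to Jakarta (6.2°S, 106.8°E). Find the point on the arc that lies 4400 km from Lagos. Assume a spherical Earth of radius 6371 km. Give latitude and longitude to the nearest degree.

≈ (2°N, 43°E)

Write both endpoints as unit vectors p₁, p₂ with components (cos φ cos λ, cos φ sin λ, sin φ).
The central angle between the endpoints is δ = arccos(p₁·p₂) ≈ 1.814 rad (104.0°). The total great-circle distance is δ·R ≈ 1.814 × 6371 ≈ 11559 km, so the target fraction is f = 4400/11559 ≈ 0.381.
Interpolate at f ≈ 0.381 with slerp weights a = sin((1−f)δ)/sin δ ≈ 0.929, b = sin(fδ)/sin δ ≈ 0.656.
p = a·p₁ + b·p₂ ≈ (0.733, 0.679, 0.034); φ = arcsin(p_z) ≈ 1.97°, λ = atan2(p_y, p_x) ≈ 42.83°.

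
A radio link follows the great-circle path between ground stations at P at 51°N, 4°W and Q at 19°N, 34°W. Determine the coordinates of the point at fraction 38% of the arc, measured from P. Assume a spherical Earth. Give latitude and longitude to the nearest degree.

Convert each endpoint to a unit vector on the sphere (x = cos φ cos λ, y = cos φ sin λ, z = sin φ).
The central angle between the endpoints is δ = arccos(p₁·p₂) ≈ 0.695 rad (39.8°).
Interpolate at f = 0.38 with slerp weights a = sin((1−f)δ)/sin δ ≈ 0.652, b = sin(fδ)/sin δ ≈ 0.408.
p = a·p₁ + b·p₂ ≈ (0.729, -0.244, 0.640); φ = arcsin(p_z) ≈ 39.76°, λ = atan2(p_y, p_x) ≈ -18.52°.

≈ 40°N, 19°W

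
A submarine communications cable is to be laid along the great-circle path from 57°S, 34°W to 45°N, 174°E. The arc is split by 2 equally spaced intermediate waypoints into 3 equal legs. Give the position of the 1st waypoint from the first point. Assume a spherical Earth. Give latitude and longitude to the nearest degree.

≈ 42°S, 119°W

Convert each endpoint to a unit vector on the sphere (x = cos φ cos λ, y = cos φ sin λ, z = sin φ).
The central angle between the endpoints is δ = arccos(p₁·p₂) ≈ 2.774 rad (158.9°).
Interpolate at f = 1/3 with slerp weights a = sin((1−f)δ)/sin δ ≈ 2.673, b = sin(fδ)/sin δ ≈ 2.219.
p = a·p₁ + b·p₂ ≈ (-0.354, -0.650, -0.672); φ = arcsin(p_z) ≈ -42.26°, λ = atan2(p_y, p_x) ≈ -118.56°.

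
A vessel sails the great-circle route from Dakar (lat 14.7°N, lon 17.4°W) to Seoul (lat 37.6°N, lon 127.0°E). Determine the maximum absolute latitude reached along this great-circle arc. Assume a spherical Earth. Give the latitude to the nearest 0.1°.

≈ 59.7°N

The great circle lies in the plane with unit normal n̂ = (p₁ × p₂)/|p₁ × p₂|.
Here n̂_z ≈ +0.505; the vertex latitude is φ_max = arccos|n̂_z| ≈ 59.7°.
Check via Clairaut: cos φ_max = |cos φ₁| · sin C = cos(14.7°)·sin(31.5°) ≈ 0.505, again giving ≈ 59.7°.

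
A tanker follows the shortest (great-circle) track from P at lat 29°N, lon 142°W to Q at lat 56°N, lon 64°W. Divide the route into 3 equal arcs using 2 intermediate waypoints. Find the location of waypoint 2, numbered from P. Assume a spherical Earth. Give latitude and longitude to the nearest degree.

Write both endpoints as unit vectors p₁, p₂ with components (cos φ cos λ, cos φ sin λ, sin φ).
The central angle between the endpoints is δ = arccos(p₁·p₂) ≈ 1.043 rad (59.8°).
Interpolate at f = 2/3 with slerp weights a = sin((1−f)δ)/sin δ ≈ 0.394, b = sin(fδ)/sin δ ≈ 0.742.
p = a·p₁ + b·p₂ ≈ (-0.090, -0.585, 0.806); φ = arcsin(p_z) ≈ 53.70°, λ = atan2(p_y, p_x) ≈ -98.75°.

≈ lat 54°N, lon 99°W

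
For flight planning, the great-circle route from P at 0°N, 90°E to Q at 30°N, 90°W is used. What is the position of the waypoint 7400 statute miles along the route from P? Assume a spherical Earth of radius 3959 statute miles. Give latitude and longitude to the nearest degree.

≈ 73°N, 90°W

Convert each endpoint to a unit vector on the sphere (x = cos φ cos λ, y = cos φ sin λ, z = sin φ).
The central angle between the endpoints is δ = arccos(p₁·p₂) ≈ 2.618 rad (150.0°). The total great-circle distance is δ·R ≈ 2.618 × 3959 ≈ 10365 mi, so the target fraction is f = 7400/10365 ≈ 0.714.
Interpolate at f ≈ 0.714 with slerp weights a = sin((1−f)δ)/sin δ ≈ 1.362, b = sin(fδ)/sin δ ≈ 1.912.
p = a·p₁ + b·p₂ ≈ (0.000, -0.294, 0.956); φ = arcsin(p_z) ≈ 72.91°, λ = atan2(p_y, p_x) ≈ -90.00°.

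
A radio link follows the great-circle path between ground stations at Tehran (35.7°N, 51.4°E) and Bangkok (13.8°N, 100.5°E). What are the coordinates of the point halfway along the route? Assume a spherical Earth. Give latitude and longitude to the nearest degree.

Convert each endpoint to a unit vector on the sphere (x = cos φ cos λ, y = cos φ sin λ, z = sin φ).
The central angle between the endpoints is δ = arccos(p₁·p₂) ≈ 0.856 rad (49.0°).
Interpolate at f = 1/2 with slerp weights a = sin((1−f)δ)/sin δ ≈ 0.550, b = sin(fδ)/sin δ ≈ 0.550.
p = a·p₁ + b·p₂ ≈ (0.181, 0.874, 0.452); φ = arcsin(p_z) ≈ 26.86°, λ = atan2(p_y, p_x) ≈ 78.28°.

≈ 27°N, 78°E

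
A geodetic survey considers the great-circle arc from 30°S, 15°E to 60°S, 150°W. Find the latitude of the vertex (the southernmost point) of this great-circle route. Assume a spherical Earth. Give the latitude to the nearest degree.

≈ 84°S

The great circle lies in the plane with unit normal n̂ = (p₁ × p₂)/|p₁ × p₂|.
Here n̂_z ≈ -0.112; the vertex latitude is φ_max = arccos|n̂_z| ≈ 83.6°.
Check via Clairaut: cos φ_max = |cos φ₁| · sin C = cos(30.0°)·sin(172.6°) ≈ 0.112, again giving ≈ 83.6°.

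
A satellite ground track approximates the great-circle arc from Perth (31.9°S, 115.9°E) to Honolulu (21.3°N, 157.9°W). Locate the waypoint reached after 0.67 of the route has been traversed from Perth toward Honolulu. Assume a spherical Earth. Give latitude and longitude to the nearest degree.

Write both endpoints as unit vectors p₁, p₂ with components (cos φ cos λ, cos φ sin λ, sin φ).
The central angle between the endpoints is δ = arccos(p₁·p₂) ≈ 1.711 rad (98.0°).
Interpolate at f = 0.67 with slerp weights a = sin((1−f)δ)/sin δ ≈ 0.540, b = sin(fδ)/sin δ ≈ 0.920.
p = a·p₁ + b·p₂ ≈ (-0.995, 0.090, 0.049); φ = arcsin(p_z) ≈ 2.79°, λ = atan2(p_y, p_x) ≈ 174.83°.

≈ 3°N, 175°E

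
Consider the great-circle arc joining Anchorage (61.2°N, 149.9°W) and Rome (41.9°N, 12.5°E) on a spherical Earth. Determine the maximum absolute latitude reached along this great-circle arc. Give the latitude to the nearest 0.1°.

≈ 83.6°N

The great circle lies in the plane with unit normal n̂ = (p₁ × p₂)/|p₁ × p₂|.
Here n̂_z ≈ +0.112; the vertex latitude is φ_max = arccos|n̂_z| ≈ 83.6°.
Check via Clairaut: cos φ_max = |cos φ₁| · sin C = cos(61.2°)·sin(13.4°) ≈ 0.112, again giving ≈ 83.6°.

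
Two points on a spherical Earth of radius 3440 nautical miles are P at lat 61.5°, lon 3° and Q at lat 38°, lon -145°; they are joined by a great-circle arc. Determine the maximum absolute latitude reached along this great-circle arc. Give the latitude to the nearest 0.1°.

The great circle lies in the plane with unit normal n̂ = (p₁ × p₂)/|p₁ × p₂|.
Here n̂_z ≈ -0.204; the vertex latitude is φ_max = arccos|n̂_z| ≈ 78.2°.
Check via Clairaut: cos φ_max = |cos φ₁| · sin C = cos(61.5°)·sin(25.4°) ≈ 0.204, again giving ≈ 78.2°.

≈ 78.2°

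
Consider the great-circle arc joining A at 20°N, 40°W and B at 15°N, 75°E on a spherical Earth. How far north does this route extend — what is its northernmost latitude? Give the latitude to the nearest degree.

≈ 31°N

The great circle lies in the plane with unit normal n̂ = (p₁ × p₂)/|p₁ × p₂|.
Here n̂_z ≈ +0.861; the vertex latitude is φ_max = arccos|n̂_z| ≈ 30.6°.
Check via Clairaut: cos φ_max = |cos φ₁| · sin C = cos(20.0°)·sin(66.4°) ≈ 0.861, again giving ≈ 30.6°.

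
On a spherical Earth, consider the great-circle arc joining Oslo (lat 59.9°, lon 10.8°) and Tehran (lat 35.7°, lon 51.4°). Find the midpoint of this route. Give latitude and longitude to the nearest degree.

≈ lat 50°, lon 36°

The haversine formula gives a central angle δ ≈ 0.620 rad (35.5°) between the endpoints.
Interpolate at f = 1/2 with slerp weights a = sin((1−f)δ)/sin δ ≈ 0.525, b = sin(fδ)/sin δ ≈ 0.525.
p = a·p₁ + b·p₂ ≈ (0.525, 0.383, 0.761); φ = arcsin(p_z) ≈ 49.51°, λ = atan2(p_y, p_x) ≈ 36.10°.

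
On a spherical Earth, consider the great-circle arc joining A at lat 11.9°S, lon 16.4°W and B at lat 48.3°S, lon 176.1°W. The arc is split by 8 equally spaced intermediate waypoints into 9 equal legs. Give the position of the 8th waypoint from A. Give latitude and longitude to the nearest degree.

≈ lat 60°S, lon 166°W

The haversine formula gives a central angle δ ≈ 2.045 rad (117.2°) between the endpoints.
Interpolate at f = 8/9 with slerp weights a = sin((1−f)δ)/sin δ ≈ 0.253, b = sin(fδ)/sin δ ≈ 1.090.
p = a·p₁ + b·p₂ ≈ (-0.486, -0.119, -0.866); φ = arcsin(p_z) ≈ -59.99°, λ = atan2(p_y, p_x) ≈ -166.20°.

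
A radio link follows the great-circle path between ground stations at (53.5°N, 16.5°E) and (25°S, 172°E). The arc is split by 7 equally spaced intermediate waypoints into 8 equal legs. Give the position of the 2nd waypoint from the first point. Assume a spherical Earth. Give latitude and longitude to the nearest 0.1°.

Convert each endpoint to a unit vector on the sphere (x = cos φ cos λ, y = cos φ sin λ, z = sin φ).
The central angle between the endpoints is δ = arccos(p₁·p₂) ≈ 2.550 rad (146.1°).
Interpolate at f = 2/8 with slerp weights a = sin((1−f)δ)/sin δ ≈ 1.690, b = sin(fδ)/sin δ ≈ 1.068.
p = a·p₁ + b·p₂ ≈ (0.005, 0.420, 0.907); φ = arcsin(p_z) ≈ 65.15°, λ = atan2(p_y, p_x) ≈ 89.25°.

≈ (65.1°N, 89.3°E)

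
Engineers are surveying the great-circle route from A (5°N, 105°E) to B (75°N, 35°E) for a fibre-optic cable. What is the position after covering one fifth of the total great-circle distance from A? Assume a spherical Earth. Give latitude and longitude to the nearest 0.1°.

≈ (20.5°N, 100.8°E)

From cos δ = sin φ₁ sin φ₂ + cos φ₁ cos φ₂ cos Δλ, the central angle is δ ≈ 1.398 rad (80.1°).
Interpolate at f = 1/5 with slerp weights a = sin((1−f)δ)/sin δ ≈ 0.913, b = sin(fδ)/sin δ ≈ 0.280.
p = a·p₁ + b·p₂ ≈ (-0.176, 0.920, 0.350); φ = arcsin(p_z) ≈ 20.49°, λ = atan2(p_y, p_x) ≈ 100.83°.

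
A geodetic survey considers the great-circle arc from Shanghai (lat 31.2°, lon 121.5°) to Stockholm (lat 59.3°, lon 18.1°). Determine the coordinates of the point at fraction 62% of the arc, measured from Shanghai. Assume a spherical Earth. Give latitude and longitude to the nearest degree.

≈ lat 61°, lon 73°

Convert each endpoint to a unit vector on the sphere (x = cos φ cos λ, y = cos φ sin λ, z = sin φ).
The central angle between the endpoints is δ = arccos(p₁·p₂) ≈ 1.219 rad (69.9°).
Interpolate at f = 0.62 with slerp weights a = sin((1−f)δ)/sin δ ≈ 0.476, b = sin(fδ)/sin δ ≈ 0.731.
p = a·p₁ + b·p₂ ≈ (0.142, 0.463, 0.875); φ = arcsin(p_z) ≈ 61.03°, λ = atan2(p_y, p_x) ≈ 72.97°.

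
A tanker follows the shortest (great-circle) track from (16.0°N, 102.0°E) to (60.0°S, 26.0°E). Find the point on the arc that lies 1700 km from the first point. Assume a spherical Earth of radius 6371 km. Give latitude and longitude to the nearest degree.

From cos δ = sin φ₁ sin φ₂ + cos φ₁ cos φ₂ cos Δλ, the central angle is δ ≈ 1.694 rad (97.0°). The total great-circle distance is δ·R ≈ 1.694 × 6371 ≈ 10790 km, so the target fraction is f = 1700/10790 ≈ 0.158.
Interpolate at f ≈ 0.158 with slerp weights a = sin((1−f)δ)/sin δ ≈ 0.997, b = sin(fδ)/sin δ ≈ 0.266.
p = a·p₁ + b·p₂ ≈ (-0.080, 0.996, 0.045); φ = arcsin(p_z) ≈ 2.57°, λ = atan2(p_y, p_x) ≈ 94.59°.

≈ (3°N, 95°E)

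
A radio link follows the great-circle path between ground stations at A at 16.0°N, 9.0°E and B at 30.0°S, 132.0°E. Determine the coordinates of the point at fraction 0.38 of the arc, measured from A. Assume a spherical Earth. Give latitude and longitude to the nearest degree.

≈ 7°S, 51°E

From cos δ = sin φ₁ sin φ₂ + cos φ₁ cos φ₂ cos Δλ, the central angle is δ ≈ 2.203 rad (126.2°).
Interpolate at f = 0.38 with slerp weights a = sin((1−f)δ)/sin δ ≈ 1.214, b = sin(fδ)/sin δ ≈ 0.921.
p = a·p₁ + b·p₂ ≈ (0.619, 0.775, -0.126); φ = arcsin(p_z) ≈ -7.23°, λ = atan2(p_y, p_x) ≈ 51.40°.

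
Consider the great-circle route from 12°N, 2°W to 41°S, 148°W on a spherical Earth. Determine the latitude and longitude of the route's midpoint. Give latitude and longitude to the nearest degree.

Write both endpoints as unit vectors p₁, p₂ with components (cos φ cos λ, cos φ sin λ, sin φ).
The central angle between the endpoints is δ = arccos(p₁·p₂) ≈ 2.416 rad (138.5°).
Interpolate at f = 1/2 with slerp weights a = sin((1−f)δ)/sin δ ≈ 1.410, b = sin(fδ)/sin δ ≈ 1.410.
p = a·p₁ + b·p₂ ≈ (0.476, -0.612, -0.632); φ = arcsin(p_z) ≈ -39.18°, λ = atan2(p_y, p_x) ≈ -52.13°.

≈ 39°S, 52°W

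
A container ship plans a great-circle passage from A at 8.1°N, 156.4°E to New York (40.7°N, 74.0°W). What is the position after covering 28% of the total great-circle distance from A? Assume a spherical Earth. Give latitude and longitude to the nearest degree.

≈ 31°N, 179°E

Write both endpoints as unit vectors p₁, p₂ with components (cos φ cos λ, cos φ sin λ, sin φ).
The central angle between the endpoints is δ = arccos(p₁·p₂) ≈ 1.968 rad (112.7°).
Interpolate at f = 0.28 with slerp weights a = sin((1−f)δ)/sin δ ≈ 1.071, b = sin(fδ)/sin δ ≈ 0.568.
p = a·p₁ + b·p₂ ≈ (-0.853, 0.011, 0.521); φ = arcsin(p_z) ≈ 31.41°, λ = atan2(p_y, p_x) ≈ 179.26°.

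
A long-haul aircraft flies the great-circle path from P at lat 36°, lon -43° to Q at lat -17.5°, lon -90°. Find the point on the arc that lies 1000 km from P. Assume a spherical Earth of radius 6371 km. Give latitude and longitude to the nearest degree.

≈ lat 30°, lon -51°

The haversine formula gives a central angle δ ≈ 1.214 rad (69.5°) between the endpoints. The total great-circle distance is δ·R ≈ 1.214 × 6371 ≈ 7733 km, so the target fraction is f = 1000/7733 ≈ 0.129.
Interpolate at f ≈ 0.129 with slerp weights a = sin((1−f)δ)/sin δ ≈ 0.929, b = sin(fδ)/sin δ ≈ 0.167.
p = a·p₁ + b·p₂ ≈ (0.550, -0.672, 0.496); φ = arcsin(p_z) ≈ 29.74°, λ = atan2(p_y, p_x) ≈ -50.70°.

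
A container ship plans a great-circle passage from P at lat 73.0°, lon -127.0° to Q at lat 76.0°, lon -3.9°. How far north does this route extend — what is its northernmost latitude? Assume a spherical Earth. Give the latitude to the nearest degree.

≈ 83°

The great circle lies in the plane with unit normal n̂ = (p₁ × p₂)/|p₁ × p₂|.
Here n̂_z ≈ +0.130; the vertex latitude is φ_max = arccos|n̂_z| ≈ 82.6°.
Check via Clairaut: cos φ_max = |cos φ₁| · sin C = cos(73.0°)·sin(26.3°) ≈ 0.130, again giving ≈ 82.6°.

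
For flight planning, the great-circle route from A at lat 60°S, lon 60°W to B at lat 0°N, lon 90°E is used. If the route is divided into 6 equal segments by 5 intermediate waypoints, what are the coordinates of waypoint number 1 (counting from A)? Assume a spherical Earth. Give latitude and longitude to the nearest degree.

≈ lat 73°S, lon 22°W

Write both endpoints as unit vectors p₁, p₂ with components (cos φ cos λ, cos φ sin λ, sin φ).
The central angle between the endpoints is δ = arccos(p₁·p₂) ≈ 2.019 rad (115.7°).
Interpolate at f = 1/6 with slerp weights a = sin((1−f)δ)/sin δ ≈ 1.103, b = sin(fδ)/sin δ ≈ 0.366.
p = a·p₁ + b·p₂ ≈ (0.276, -0.111, -0.955); φ = arcsin(p_z) ≈ -72.71°, λ = atan2(p_y, p_x) ≈ -21.96°.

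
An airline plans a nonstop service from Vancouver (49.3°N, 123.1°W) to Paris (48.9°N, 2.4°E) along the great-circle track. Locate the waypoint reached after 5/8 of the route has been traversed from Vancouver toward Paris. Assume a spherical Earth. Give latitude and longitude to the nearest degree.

≈ 67°N, 37°W

The haversine formula gives a central angle δ ≈ 1.243 rad (71.2°) between the endpoints.
Interpolate at f = 5/8 with slerp weights a = sin((1−f)δ)/sin δ ≈ 0.475, b = sin(fδ)/sin δ ≈ 0.740.
p = a·p₁ + b·p₂ ≈ (0.317, -0.239, 0.918); φ = arcsin(p_z) ≈ 66.60°, λ = atan2(p_y, p_x) ≈ -36.98°.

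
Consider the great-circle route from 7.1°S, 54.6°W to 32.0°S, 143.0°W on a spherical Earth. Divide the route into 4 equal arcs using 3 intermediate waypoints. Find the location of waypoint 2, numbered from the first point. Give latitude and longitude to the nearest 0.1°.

≈ 26.3°S, 94.4°W

Convert each endpoint to a unit vector on the sphere (x = cos φ cos λ, y = cos φ sin λ, z = sin φ).
The central angle between the endpoints is δ = arccos(p₁·p₂) ≈ 1.482 rad (84.9°).
Interpolate at f = 2/4 with slerp weights a = sin((1−f)δ)/sin δ ≈ 0.678, b = sin(fδ)/sin δ ≈ 0.678.
p = a·p₁ + b·p₂ ≈ (-0.069, -0.894, -0.443); φ = arcsin(p_z) ≈ -26.28°, λ = atan2(p_y, p_x) ≈ -94.44°.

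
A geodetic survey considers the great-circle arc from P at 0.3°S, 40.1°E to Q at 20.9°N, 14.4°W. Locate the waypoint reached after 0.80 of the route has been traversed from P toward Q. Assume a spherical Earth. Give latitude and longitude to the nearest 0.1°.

Convert each endpoint to a unit vector on the sphere (x = cos φ cos λ, y = cos φ sin λ, z = sin φ).
The central angle between the endpoints is δ = arccos(p₁·p₂) ≈ 1.000 rad (57.3°).
Interpolate at f = 0.80 with slerp weights a = sin((1−f)δ)/sin δ ≈ 0.236, b = sin(fδ)/sin δ ≈ 0.852.
p = a·p₁ + b·p₂ ≈ (0.952, -0.046, 0.303); φ = arcsin(p_z) ≈ 17.63°, λ = atan2(p_y, p_x) ≈ -2.77°.

≈ 17.6°N, 2.8°W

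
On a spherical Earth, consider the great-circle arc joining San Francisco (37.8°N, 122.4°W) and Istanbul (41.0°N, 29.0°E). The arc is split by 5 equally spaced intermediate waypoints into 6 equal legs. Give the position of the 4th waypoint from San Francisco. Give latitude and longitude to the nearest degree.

Convert each endpoint to a unit vector on the sphere (x = cos φ cos λ, y = cos φ sin λ, z = sin φ).
The central angle between the endpoints is δ = arccos(p₁·p₂) ≈ 1.693 rad (97.0°).
Interpolate at f = 4/6 with slerp weights a = sin((1−f)δ)/sin δ ≈ 0.539, b = sin(fδ)/sin δ ≈ 0.910.
p = a·p₁ + b·p₂ ≈ (0.373, -0.026, 0.928); φ = arcsin(p_z) ≈ 68.05°, λ = atan2(p_y, p_x) ≈ -4.03°.

≈ 68°N, 4°W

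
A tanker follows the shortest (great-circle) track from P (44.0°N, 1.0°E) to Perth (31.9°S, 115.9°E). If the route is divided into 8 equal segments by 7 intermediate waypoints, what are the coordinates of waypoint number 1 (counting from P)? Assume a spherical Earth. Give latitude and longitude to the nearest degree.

≈ (39°N, 22°E)

From cos δ = sin φ₁ sin φ₂ + cos φ₁ cos φ₂ cos Δλ, the central angle is δ ≈ 2.245 rad (128.6°).
Interpolate at f = 1/8 with slerp weights a = sin((1−f)δ)/sin δ ≈ 1.182, b = sin(fδ)/sin δ ≈ 0.354.
p = a·p₁ + b·p₂ ≈ (0.719, 0.286, 0.634); φ = arcsin(p_z) ≈ 39.34°, λ = atan2(p_y, p_x) ≈ 21.67°.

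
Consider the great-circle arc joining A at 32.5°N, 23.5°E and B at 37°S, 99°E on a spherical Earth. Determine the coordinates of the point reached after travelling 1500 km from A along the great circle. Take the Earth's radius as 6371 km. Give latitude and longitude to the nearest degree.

≈ 24°N, 35°E

Convert each endpoint to a unit vector on the sphere (x = cos φ cos λ, y = cos φ sin λ, z = sin φ).
The central angle between the endpoints is δ = arccos(p₁·p₂) ≈ 1.726 rad (98.9°). The total great-circle distance is δ·R ≈ 1.726 × 6371 ≈ 10997 km, so the target fraction is f = 1500/10997 ≈ 0.136.
Interpolate at f ≈ 0.136 with slerp weights a = sin((1−f)δ)/sin δ ≈ 1.009, b = sin(fδ)/sin δ ≈ 0.236.
p = a·p₁ + b·p₂ ≈ (0.751, 0.526, 0.400); φ = arcsin(p_z) ≈ 23.58°, λ = atan2(p_y, p_x) ≈ 34.99°.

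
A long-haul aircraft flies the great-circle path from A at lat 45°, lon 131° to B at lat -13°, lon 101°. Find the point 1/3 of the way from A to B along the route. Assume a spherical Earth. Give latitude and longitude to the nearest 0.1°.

Convert each endpoint to a unit vector on the sphere (x = cos φ cos λ, y = cos φ sin λ, z = sin φ).
The central angle between the endpoints is δ = arccos(p₁·p₂) ≈ 1.118 rad (64.0°).
Interpolate at f = 1/3 with slerp weights a = sin((1−f)δ)/sin δ ≈ 0.754, b = sin(fδ)/sin δ ≈ 0.405.
p = a·p₁ + b·p₂ ≈ (-0.425, 0.790, 0.442); φ = arcsin(p_z) ≈ 26.25°, λ = atan2(p_y, p_x) ≈ 118.30°.

≈ lat 26.2°, lon 118.3°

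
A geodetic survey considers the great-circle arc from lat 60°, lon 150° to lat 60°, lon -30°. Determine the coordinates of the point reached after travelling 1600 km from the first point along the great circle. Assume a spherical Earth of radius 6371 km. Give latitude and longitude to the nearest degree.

≈ lat 74°, lon 150°

Write both endpoints as unit vectors p₁, p₂ with components (cos φ cos λ, cos φ sin λ, sin φ).
The central angle between the endpoints is δ = arccos(p₁·p₂) ≈ 1.047 rad (60.0°). The total great-circle distance is δ·R ≈ 1.047 × 6371 ≈ 6672 km, so the target fraction is f = 1600/6672 ≈ 0.240.
Interpolate at f ≈ 0.240 with slerp weights a = sin((1−f)δ)/sin δ ≈ 0.825, b = sin(fδ)/sin δ ≈ 0.287.
p = a·p₁ + b·p₂ ≈ (-0.233, 0.135, 0.963); φ = arcsin(p_z) ≈ 74.39°, λ = atan2(p_y, p_x) ≈ 150.00°.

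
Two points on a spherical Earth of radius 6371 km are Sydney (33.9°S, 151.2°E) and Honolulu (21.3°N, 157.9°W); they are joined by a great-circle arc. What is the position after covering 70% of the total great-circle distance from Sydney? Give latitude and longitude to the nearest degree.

≈ (4°N, 173°W)

The haversine formula gives a central angle δ ≈ 1.282 rad (73.4°) between the endpoints.
Interpolate at f = 0.70 with slerp weights a = sin((1−f)δ)/sin δ ≈ 0.391, b = sin(fδ)/sin δ ≈ 0.815.
p = a·p₁ + b·p₂ ≈ (-0.989, -0.129, 0.078); φ = arcsin(p_z) ≈ 4.47°, λ = atan2(p_y, p_x) ≈ -172.55°.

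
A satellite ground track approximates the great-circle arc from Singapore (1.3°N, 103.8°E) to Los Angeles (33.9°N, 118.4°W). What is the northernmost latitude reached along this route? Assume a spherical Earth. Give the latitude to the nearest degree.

The great circle lies in the plane with unit normal n̂ = (p₁ × p₂)/|p₁ × p₂|.
Here n̂_z ≈ +0.698; the vertex latitude is φ_max = arccos|n̂_z| ≈ 45.7°.
Check via Clairaut: cos φ_max = |cos φ₁| · sin C = cos(1.3°)·sin(44.3°) ≈ 0.698, again giving ≈ 45.7°.

≈ 46°N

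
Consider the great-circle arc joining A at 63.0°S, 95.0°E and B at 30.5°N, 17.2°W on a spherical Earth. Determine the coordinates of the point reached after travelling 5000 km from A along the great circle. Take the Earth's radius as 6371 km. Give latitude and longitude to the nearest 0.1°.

Convert each endpoint to a unit vector on the sphere (x = cos φ cos λ, y = cos φ sin λ, z = sin φ).
The central angle between the endpoints is δ = arccos(p₁·p₂) ≈ 2.214 rad (126.9°). The total great-circle distance is δ·R ≈ 2.214 × 6371 ≈ 14107 km, so the target fraction is f = 5000/14107 ≈ 0.354.
Interpolate at f ≈ 0.354 with slerp weights a = sin((1−f)δ)/sin δ ≈ 1.238, b = sin(fδ)/sin δ ≈ 0.883.
p = a·p₁ + b·p₂ ≈ (0.678, 0.335, -0.654); φ = arcsin(p_z) ≈ -40.87°, λ = atan2(p_y, p_x) ≈ 26.26°.

≈ 40.9°S, 26.3°E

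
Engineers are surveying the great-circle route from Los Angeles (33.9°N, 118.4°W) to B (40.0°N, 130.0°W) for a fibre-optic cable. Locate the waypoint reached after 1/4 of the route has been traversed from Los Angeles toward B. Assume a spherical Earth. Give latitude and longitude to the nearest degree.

The haversine formula gives a central angle δ ≈ 0.193 rad (11.1°) between the endpoints.
Interpolate at f = 1/4 with slerp weights a = sin((1−f)δ)/sin δ ≈ 0.752, b = sin(fδ)/sin δ ≈ 0.251.
p = a·p₁ + b·p₂ ≈ (-0.421, -0.697, 0.581); φ = arcsin(p_z) ≈ 35.53°, λ = atan2(p_y, p_x) ≈ -121.13°.

≈ (36°N, 121°W)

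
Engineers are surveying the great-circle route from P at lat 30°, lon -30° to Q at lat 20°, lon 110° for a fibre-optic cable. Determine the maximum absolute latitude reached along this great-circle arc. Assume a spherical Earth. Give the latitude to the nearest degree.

≈ 54°

The great circle lies in the plane with unit normal n̂ = (p₁ × p₂)/|p₁ × p₂|.
Here n̂_z ≈ +0.587; the vertex latitude is φ_max = arccos|n̂_z| ≈ 54.1°.
Check via Clairaut: cos φ_max = |cos φ₁| · sin C = cos(30.0°)·sin(42.6°) ≈ 0.587, again giving ≈ 54.1°.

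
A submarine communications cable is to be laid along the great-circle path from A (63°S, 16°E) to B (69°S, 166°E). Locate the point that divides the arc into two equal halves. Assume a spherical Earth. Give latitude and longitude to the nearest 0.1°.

≈ (82.8°S, 67.3°E)

From cos δ = sin φ₁ sin φ₂ + cos φ₁ cos φ₂ cos Δλ, the central angle is δ ≈ 0.808 rad (46.3°).
Interpolate at f = 1/2 with slerp weights a = sin((1−f)δ)/sin δ ≈ 0.544, b = sin(fδ)/sin δ ≈ 0.544.
p = a·p₁ + b·p₂ ≈ (0.048, 0.115, -0.992); φ = arcsin(p_z) ≈ -82.83°, λ = atan2(p_y, p_x) ≈ 67.28°.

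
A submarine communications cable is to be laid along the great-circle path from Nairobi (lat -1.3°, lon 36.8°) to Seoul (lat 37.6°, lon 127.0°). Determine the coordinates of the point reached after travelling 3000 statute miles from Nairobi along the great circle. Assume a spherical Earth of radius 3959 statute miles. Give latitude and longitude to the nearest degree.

≈ lat 24°, lon 73°

Write both endpoints as unit vectors p₁, p₂ with components (cos φ cos λ, cos φ sin λ, sin φ).
The central angle between the endpoints is δ = arccos(p₁·p₂) ≈ 1.587 rad (91.0°). The total great-circle distance is δ·R ≈ 1.587 × 3959 ≈ 6285 mi, so the target fraction is f = 3000/6285 ≈ 0.477.
Interpolate at f ≈ 0.477 with slerp weights a = sin((1−f)δ)/sin δ ≈ 0.738, b = sin(fδ)/sin δ ≈ 0.687.
p = a·p₁ + b·p₂ ≈ (0.263, 0.877, 0.403); φ = arcsin(p_z) ≈ 23.75°, λ = atan2(p_y, p_x) ≈ 73.31°.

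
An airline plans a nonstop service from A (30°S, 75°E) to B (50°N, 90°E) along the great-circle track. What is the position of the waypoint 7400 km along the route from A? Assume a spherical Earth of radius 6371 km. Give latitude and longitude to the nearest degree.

The haversine formula gives a central angle δ ≈ 1.415 rad (81.1°) between the endpoints. The total great-circle distance is δ·R ≈ 1.415 × 6371 ≈ 9018 km, so the target fraction is f = 7400/9018 ≈ 0.821.
Interpolate at f ≈ 0.821 with slerp weights a = sin((1−f)δ)/sin δ ≈ 0.254, b = sin(fδ)/sin δ ≈ 0.929.
p = a·p₁ + b·p₂ ≈ (0.057, 0.810, 0.584); φ = arcsin(p_z) ≈ 35.74°, λ = atan2(p_y, p_x) ≈ 85.97°.

≈ (36°N, 86°E)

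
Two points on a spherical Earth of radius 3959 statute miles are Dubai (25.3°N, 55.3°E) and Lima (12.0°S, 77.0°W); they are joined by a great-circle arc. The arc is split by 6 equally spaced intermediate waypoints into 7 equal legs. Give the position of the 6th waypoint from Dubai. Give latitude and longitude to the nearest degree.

Convert each endpoint to a unit vector on the sphere (x = cos φ cos λ, y = cos φ sin λ, z = sin φ).
The central angle between the endpoints is δ = arccos(p₁·p₂) ≈ 2.324 rad (133.2°).
Interpolate at f = 6/7 with slerp weights a = sin((1−f)δ)/sin δ ≈ 0.447, b = sin(fδ)/sin δ ≈ 1.251.
p = a·p₁ + b·p₂ ≈ (0.505, -0.860, -0.069); φ = arcsin(p_z) ≈ -3.97°, λ = atan2(p_y, p_x) ≈ -59.57°.

≈ (4°S, 60°W)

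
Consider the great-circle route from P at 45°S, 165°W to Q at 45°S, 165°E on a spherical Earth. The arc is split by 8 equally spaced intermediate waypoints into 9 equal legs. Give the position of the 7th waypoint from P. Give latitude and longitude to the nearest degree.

≈ 46°S, 172°E

Write both endpoints as unit vectors p₁, p₂ with components (cos φ cos λ, cos φ sin λ, sin φ).
The central angle between the endpoints is δ = arccos(p₁·p₂) ≈ 0.368 rad (21.1°).
Interpolate at f = 7/9 with slerp weights a = sin((1−f)δ)/sin δ ≈ 0.227, b = sin(fδ)/sin δ ≈ 0.785.
p = a·p₁ + b·p₂ ≈ (-0.691, 0.102, -0.715); φ = arcsin(p_z) ≈ -45.68°, λ = atan2(p_y, p_x) ≈ 171.60°.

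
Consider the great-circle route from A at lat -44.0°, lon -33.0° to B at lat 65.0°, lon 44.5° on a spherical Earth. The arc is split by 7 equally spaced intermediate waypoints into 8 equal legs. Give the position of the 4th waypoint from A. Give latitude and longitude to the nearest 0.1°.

Convert each endpoint to a unit vector on the sphere (x = cos φ cos λ, y = cos φ sin λ, z = sin φ).
The central angle between the endpoints is δ = arccos(p₁·p₂) ≈ 2.170 rad (124.3°).
Interpolate at f = 4/8 with slerp weights a = sin((1−f)δ)/sin δ ≈ 1.071, b = sin(fδ)/sin δ ≈ 1.071.
p = a·p₁ + b·p₂ ≈ (0.969, -0.102, 0.227); φ = arcsin(p_z) ≈ 13.10°, λ = atan2(p_y, p_x) ≈ -6.03°.

≈ lat 13.1°, lon -6.0°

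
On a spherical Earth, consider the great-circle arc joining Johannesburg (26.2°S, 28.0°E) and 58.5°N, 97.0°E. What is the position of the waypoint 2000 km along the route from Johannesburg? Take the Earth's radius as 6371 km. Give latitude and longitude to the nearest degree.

≈ 10°S, 37°E

Write both endpoints as unit vectors p₁, p₂ with components (cos φ cos λ, cos φ sin λ, sin φ).
The central angle between the endpoints is δ = arccos(p₁·p₂) ≈ 1.781 rad (102.0°). The total great-circle distance is δ·R ≈ 1.781 × 6371 ≈ 11345 km, so the target fraction is f = 2000/11345 ≈ 0.176.
Interpolate at f ≈ 0.176 with slerp weights a = sin((1−f)δ)/sin δ ≈ 1.017, b = sin(fδ)/sin δ ≈ 0.316.
p = a·p₁ + b·p₂ ≈ (0.786, 0.592, -0.180); φ = arcsin(p_z) ≈ -10.36°, λ = atan2(p_y, p_x) ≈ 37.01°.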